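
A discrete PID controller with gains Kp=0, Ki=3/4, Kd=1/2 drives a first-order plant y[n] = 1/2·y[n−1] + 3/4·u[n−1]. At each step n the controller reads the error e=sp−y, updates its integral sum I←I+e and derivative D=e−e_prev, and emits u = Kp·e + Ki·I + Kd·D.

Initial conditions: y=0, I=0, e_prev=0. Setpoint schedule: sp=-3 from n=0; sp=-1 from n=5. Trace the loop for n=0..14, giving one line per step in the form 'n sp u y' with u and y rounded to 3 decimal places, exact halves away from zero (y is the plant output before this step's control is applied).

0 -3 -3.750 0.000
1 -3 -0.984 -2.813
2 -3 -3.366 -2.145
3 -3 -1.858 -3.597
4 -3 -2.643 -3.192
5 -1 0.686 -3.578
6 -1 -1.453 -1.274
7 -1 0.470 -1.727
8 -1 -0.731 -0.511
9 -1 -0.124 -0.804
10 -1 -0.804 -0.495
11 -1 -0.584 -0.850
12 -1 -0.858 -0.863
13 -1 -0.702 -1.075
14 -1 -0.766 -1.064

(exact arithmetic carried between steps; '≈' marks a value shown rounded to 6 d.p. or computed from one; I and e_prev carry over from the previous line; the table rounds u and y to 3 d.p., halves away from zero)
n=0: y=0, sp=-3, e=sp−y=-3; I=-3, D=e−e_prev=-3; u=0·(-3)+3/4·(-3)+1/2·(-3)=-3.75; next y=1/2·0+3/4·(-3.75)=-2.8125
n=1: y=-2.8125, sp=-3, e=sp−y=-0.1875; I=-3.1875, D=e−e_prev=2.8125; u=0·(-0.1875)+3/4·(-3.1875)+1/2·2.8125=-0.984375; next y=1/2·(-2.8125)+3/4·(-0.984375)≈-2.144531
n=2: y≈-2.144531, sp=-3, e=sp−y≈-0.855469; I≈-4.042969, D=e−e_prev≈-0.667969; u=0·(-0.855469)+3/4·(-4.042969)+1/2·(-0.667969)≈-3.366211; next y=1/2·(-2.144531)+3/4·(-3.366211)≈-3.596924
n=3: y≈-3.596924, sp=-3, e=sp−y≈0.596924; I≈-3.446045, D=e−e_prev≈1.452393; u=0·0.596924+3/4·(-3.446045)+1/2·1.452393≈-1.858337; next y=1/2·(-3.596924)+3/4·(-1.858337)≈-3.192215
n=4: y≈-3.192215, sp=-3, e=sp−y≈0.192215; I≈-3.253830, D=e−e_prev≈-0.404709; u=0·0.192215+3/4·(-3.253830)+1/2·(-0.404709)≈-2.642727; next y=1/2·(-3.192215)+3/4·(-2.642727)≈-3.578153
n=5: y≈-3.578153, sp=-1, e=sp−y≈2.578153; I≈-0.675677, D=e−e_prev≈2.385938; u=0·2.578153+3/4·(-0.675677)+1/2·2.385938≈0.686211; next y=1/2·(-3.578153)+3/4·0.686211≈-1.274418
n=6: y≈-1.274418, sp=-1, e=sp−y≈0.274418; I≈-0.401259, D=e−e_prev≈-2.303734; u=0·0.274418+3/4·(-0.401259)+1/2·(-2.303734)≈-1.452812; next y=1/2·(-1.274418)+3/4·(-1.452812)≈-1.726818
n=7: y≈-1.726818, sp=-1, e=sp−y≈0.726818; I≈0.325559, D=e−e_prev≈0.452400; u=0·0.726818+3/4·0.325559+1/2·0.452400≈0.470369; next y=1/2·(-1.726818)+3/4·0.470369≈-0.510632
n=8: y≈-0.510632, sp=-1, e=sp−y≈-0.489368; I≈-0.163809, D=e−e_prev≈-1.216185; u=0·(-0.489368)+3/4·(-0.163809)+1/2·(-1.216185)≈-0.730950; next y=1/2·(-0.510632)+3/4·(-0.730950)≈-0.803528
n=9: y≈-0.803528, sp=-1, e=sp−y≈-0.196472; I≈-0.360281, D=e−e_prev≈0.292896; u=0·(-0.196472)+3/4·(-0.360281)+1/2·0.292896≈-0.123763; next y=1/2·(-0.803528)+3/4·(-0.123763)≈-0.494586
n=10: y≈-0.494586, sp=-1, e=sp−y≈-0.505414; I≈-0.865695, D=e−e_prev≈-0.308942; u=0·(-0.505414)+3/4·(-0.865695)+1/2·(-0.308942)≈-0.803742; next y=1/2·(-0.494586)+3/4·(-0.803742)≈-0.850100
n=11: y≈-0.850100, sp=-1, e=sp−y≈-0.149900; I≈-1.015595, D=e−e_prev≈0.355514; u=0·(-0.149900)+3/4·(-1.015595)+1/2·0.355514≈-0.583940; next y=1/2·(-0.850100)+3/4·(-0.583940)≈-0.863004
n=12: y≈-0.863004, sp=-1, e=sp−y≈-0.136996; I≈-1.152591, D=e−e_prev≈0.012905; u=0·(-0.136996)+3/4·(-1.152591)+1/2·0.012905≈-0.857991; next y=1/2·(-0.863004)+3/4·(-0.857991)≈-1.074995
n=13: y≈-1.074995, sp=-1, e=sp−y≈0.074995; I≈-1.077595, D=e−e_prev≈0.211991; u=0·0.074995+3/4·(-1.077595)+1/2·0.211991≈-0.702201; next y=1/2·(-1.074995)+3/4·(-0.702201)≈-1.064149
n=14: y≈-1.064149, sp=-1, e=sp−y≈0.064149; I≈-1.013447, D=e−e_prev≈-0.010847; u=0·0.064149+3/4·(-1.013447)+1/2·(-0.010847)≈-0.765509; next y=1/2·(-1.064149)+3/4·(-0.765509)≈-1.106206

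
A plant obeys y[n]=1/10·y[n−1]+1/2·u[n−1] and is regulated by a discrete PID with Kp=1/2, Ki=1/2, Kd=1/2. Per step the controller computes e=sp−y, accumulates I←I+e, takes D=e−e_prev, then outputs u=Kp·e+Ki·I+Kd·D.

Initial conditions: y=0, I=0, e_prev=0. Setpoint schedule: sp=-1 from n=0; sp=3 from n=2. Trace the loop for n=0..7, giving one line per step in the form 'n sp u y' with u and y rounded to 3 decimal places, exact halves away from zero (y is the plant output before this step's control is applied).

(exact arithmetic carried between steps; '≈' marks a value shown rounded to 6 d.p. or computed from one; I and e_prev carry over from the previous line; the table rounds u and y to 3 d.p., halves away from zero)
n=0: y=0, sp=-1, e=sp−y=-1; I=-1, D=e−e_prev=-1; u=1/2·(-1)+1/2·(-1)+1/2·(-1)=-1.5; next y=1/10·0+1/2·(-1.5)=-0.75
n=1: y=-0.75, sp=-1, e=sp−y=-0.25; I=-1.25, D=e−e_prev=0.75; u=1/2·(-0.25)+1/2·(-1.25)+1/2·0.75=-0.375; next y=1/10·(-0.75)+1/2·(-0.375)=-0.2625
n=2: y=-0.2625, sp=3, e=sp−y=3.2625; I=2.0125, D=e−e_prev=3.5125; u=1/2·3.2625+1/2·2.0125+1/2·3.5125=4.39375; next y=1/10·(-0.2625)+1/2·4.39375=2.170625
n=3: y=2.170625, sp=3, e=sp−y=0.829375; I=2.841875, D=e−e_prev=-2.433125; u=1/2·0.829375+1/2·2.841875+1/2·(-2.433125)≈0.619063; next y=1/10·2.170625+1/2·0.619063≈0.526594
n=4: y≈0.526594, sp=3, e=sp−y≈2.473406; I≈5.315281, D=e−e_prev≈1.644031; u=1/2·2.473406+1/2·5.315281+1/2·1.644031≈4.716359; next y=1/10·0.526594+1/2·4.716359≈2.410839
n=5: y≈2.410839, sp=3, e=sp−y≈0.589161; I≈5.904442, D=e−e_prev≈-1.884245; u=1/2·0.589161+1/2·5.904442+1/2·(-1.884245)≈2.304679; next y=1/10·2.410839+1/2·2.304679≈1.393423
n=6: y≈1.393423, sp=3, e=sp−y≈1.606577; I≈7.511019, D=e−e_prev≈1.017416; u=1/2·1.606577+1/2·7.511019+1/2·1.017416≈5.067506; next y=1/10·1.393423+1/2·5.067506≈2.673095
n=7: y≈2.673095, sp=3, e=sp−y≈0.326905; I≈7.837924, D=e−e_prev≈-1.279672; u=1/2·0.326905+1/2·7.837924+1/2·(-1.279672)≈3.442578; next y=1/10·2.673095+1/2·3.442578≈1.988599

0 -1 -1.500 0.000
1 -1 -0.375 -0.750
2 3 4.394 -0.263
3 3 0.619 2.171
4 3 4.716 0.527
5 3 2.305 2.411
6 3 5.068 1.393
7 3 3.443 2.673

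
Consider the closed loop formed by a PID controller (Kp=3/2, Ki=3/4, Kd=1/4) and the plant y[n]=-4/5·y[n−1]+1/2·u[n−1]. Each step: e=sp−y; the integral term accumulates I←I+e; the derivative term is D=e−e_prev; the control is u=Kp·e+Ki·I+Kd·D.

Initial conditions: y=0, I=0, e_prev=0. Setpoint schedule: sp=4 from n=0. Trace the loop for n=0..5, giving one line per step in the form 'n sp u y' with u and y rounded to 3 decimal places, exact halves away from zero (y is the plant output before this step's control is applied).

0 4 10.000 0.000
1 4 -0.500 5.000
2 4 23.125 -4.250
3 4 -21.031 14.963
4 4 69.170 -22.486
5 4 -107.976 52.574

(exact arithmetic carried between steps; '≈' marks a value shown rounded to 6 d.p. or computed from one; I and e_prev carry over from the previous line; the table rounds u and y to 3 d.p., halves away from zero)
n=0: y=0, sp=4, e=sp−y=4; I=4, D=e−e_prev=4; u=3/2·4+3/4·4+1/4·4=10; next y=-4/5·0+1/2·10=5
n=1: y=5, sp=4, e=sp−y=-1; I=3, D=e−e_prev=-5; u=3/2·(-1)+3/4·3+1/4·(-5)=-0.5; next y=-4/5·5+1/2·(-0.5)=-4.25
n=2: y=-4.25, sp=4, e=sp−y=8.25; I=11.25, D=e−e_prev=9.25; u=3/2·8.25+3/4·11.25+1/4·9.25=23.125; next y=-4/5·(-4.25)+1/2·23.125=14.9625
n=3: y=14.9625, sp=4, e=sp−y=-10.9625; I=0.2875, D=e−e_prev=-19.2125; u=3/2·(-10.9625)+3/4·0.2875+1/4·(-19.2125)=-21.03125; next y=-4/5·14.9625+1/2·(-21.03125)=-22.485625
n=4: y=-22.485625, sp=4, e=sp−y=26.485625; I=26.773125, D=e−e_prev=37.448125; u=3/2·26.485625+3/4·26.773125+1/4·37.448125≈69.170313; next y=-4/5·(-22.485625)+1/2·69.170313≈52.573656
n=5: y≈52.573656, sp=4, e=sp−y≈-48.573656; I≈-21.800531, D=e−e_prev≈-75.059281; u=3/2·(-48.573656)+3/4·(-21.800531)+1/4·(-75.059281)≈-107.975703; next y=-4/5·52.573656+1/2·(-107.975703)≈-96.046777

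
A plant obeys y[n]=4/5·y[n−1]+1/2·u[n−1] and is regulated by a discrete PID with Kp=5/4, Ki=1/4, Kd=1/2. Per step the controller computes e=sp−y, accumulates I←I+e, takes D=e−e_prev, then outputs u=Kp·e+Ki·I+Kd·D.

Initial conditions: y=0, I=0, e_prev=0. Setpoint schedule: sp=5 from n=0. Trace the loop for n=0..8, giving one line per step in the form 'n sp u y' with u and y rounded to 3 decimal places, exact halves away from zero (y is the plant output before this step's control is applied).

0 5 10.000 0.000
1 5 -1.250 5.000
2 5 4.500 3.375
3 5 0.944 4.950
4 5 2.780 4.432
5 5 1.656 4.936
6 5 2.242 4.776
7 5 1.887 4.942
8 5 2.074 4.897

(exact arithmetic carried between steps; '≈' marks a value shown rounded to 6 d.p. or computed from one; I and e_prev carry over from the previous line; the table rounds u and y to 3 d.p., halves away from zero)
n=0: y=0, sp=5, e=sp−y=5; I=5, D=e−e_prev=5; u=5/4·5+1/4·5+1/2·5=10; next y=4/5·0+1/2·10=5
n=1: y=5, sp=5, e=sp−y=0; I=5, D=e−e_prev=-5; u=5/4·0+1/4·5+1/2·(-5)=-1.25; next y=4/5·5+1/2·(-1.25)=3.375
n=2: y=3.375, sp=5, e=sp−y=1.625; I=6.625, D=e−e_prev=1.625; u=5/4·1.625+1/4·6.625+1/2·1.625=4.5; next y=4/5·3.375+1/2·4.5=4.95
n=3: y=4.95, sp=5, e=sp−y=0.05; I=6.675, D=e−e_prev=-1.575; u=5/4·0.05+1/4·6.675+1/2·(-1.575)=0.94375; next y=4/5·4.95+1/2·0.94375=4.431875
n=4: y=4.431875, sp=5, e=sp−y=0.568125; I=7.243125, D=e−e_prev=0.518125; u=5/4·0.568125+1/4·7.243125+1/2·0.518125=2.78; next y=4/5·4.431875+1/2·2.78=4.9355
n=5: y=4.9355, sp=5, e=sp−y=0.0645; I=7.307625, D=e−e_prev=-0.503625; u=5/4·0.0645+1/4·7.307625+1/2·(-0.503625)≈1.655719; next y=4/5·4.9355+1/2·1.655719≈4.776259
n=6: y≈4.776259, sp=5, e=sp−y≈0.223741; I≈7.531366, D=e−e_prev≈0.159241; u=5/4·0.223741+1/4·7.531366+1/2·0.159241≈2.242138; next y=4/5·4.776259+1/2·2.242138≈4.942076
n=7: y≈4.942076, sp=5, e=sp−y≈0.057924; I≈7.589289, D=e−e_prev≈-0.165817; u=5/4·0.057924+1/4·7.589289+1/2·(-0.165817)≈1.886819; next y=4/5·4.942076+1/2·1.886819≈4.897070
n=8: y≈4.897070, sp=5, e=sp−y≈0.102930; I≈7.692219, D=e−e_prev≈0.045006; u=5/4·0.102930+1/4·7.692219+1/2·0.045006≈2.074220; next y=4/5·4.897070+1/2·2.074220≈4.954766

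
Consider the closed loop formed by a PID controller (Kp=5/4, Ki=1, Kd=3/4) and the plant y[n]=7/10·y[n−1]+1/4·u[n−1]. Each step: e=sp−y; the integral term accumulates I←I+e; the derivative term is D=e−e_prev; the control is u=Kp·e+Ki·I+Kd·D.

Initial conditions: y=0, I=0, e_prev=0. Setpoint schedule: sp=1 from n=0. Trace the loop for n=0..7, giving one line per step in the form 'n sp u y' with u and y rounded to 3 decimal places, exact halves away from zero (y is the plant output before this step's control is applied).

(exact arithmetic carried between steps; '≈' marks a value shown rounded to 6 d.p. or computed from one; I and e_prev carry over from the previous line; the table rounds u and y to 3 d.p., halves away from zero)
n=0: y=0, sp=1, e=sp−y=1; I=1, D=e−e_prev=1; u=5/4·1+1·1+3/4·1=3; next y=7/10·0+1/4·3=0.75
n=1: y=0.75, sp=1, e=sp−y=0.25; I=1.25, D=e−e_prev=-0.75; u=5/4·0.25+1·1.25+3/4·(-0.75)=1; next y=7/10·0.75+1/4·1=0.775
n=2: y=0.775, sp=1, e=sp−y=0.225; I=1.475, D=e−e_prev=-0.025; u=5/4·0.225+1·1.475+3/4·(-0.025)=1.7375; next y=7/10·0.775+1/4·1.7375=0.976875
n=3: y=0.976875, sp=1, e=sp−y=0.023125; I=1.498125, D=e−e_prev=-0.201875; u=5/4·0.023125+1·1.498125+3/4·(-0.201875)=1.375625; next y=7/10·0.976875+1/4·1.375625≈1.027719
n=4: y≈1.027719, sp=1, e=sp−y≈-0.027719; I≈1.470406, D=e−e_prev≈-0.050844; u=5/4·(-0.027719)+1·1.470406+3/4·(-0.050844)≈1.397625; next y=7/10·1.027719+1/4·1.397625≈1.068809
n=5: y≈1.068809, sp=1, e=sp−y≈-0.068809; I≈1.401597, D=e−e_prev≈-0.041091; u=5/4·(-0.068809)+1·1.401597+3/4·(-0.041091)≈1.284767; next y=7/10·1.068809+1/4·1.284767≈1.069358
n=6: y≈1.069358, sp=1, e=sp−y≈-0.069358; I≈1.332239, D=e−e_prev≈-0.000549; u=5/4·(-0.069358)+1·1.332239+3/4·(-0.000549)≈1.245129; next y=7/10·1.069358+1/4·1.245129≈1.059833
n=7: y≈1.059833, sp=1, e=sp−y≈-0.059833; I≈1.272405, D=e−e_prev≈0.009525; u=5/4·(-0.059833)+1·1.272405+3/4·0.009525≈1.204758; next y=7/10·1.059833+1/4·1.204758≈1.043073

0 1 3.000 0.000
1 1 1.000 0.750
2 1 1.738 0.775
3 1 1.376 0.977
4 1 1.398 1.028
5 1 1.285 1.069
6 1 1.245 1.069
7 1 1.205 1.060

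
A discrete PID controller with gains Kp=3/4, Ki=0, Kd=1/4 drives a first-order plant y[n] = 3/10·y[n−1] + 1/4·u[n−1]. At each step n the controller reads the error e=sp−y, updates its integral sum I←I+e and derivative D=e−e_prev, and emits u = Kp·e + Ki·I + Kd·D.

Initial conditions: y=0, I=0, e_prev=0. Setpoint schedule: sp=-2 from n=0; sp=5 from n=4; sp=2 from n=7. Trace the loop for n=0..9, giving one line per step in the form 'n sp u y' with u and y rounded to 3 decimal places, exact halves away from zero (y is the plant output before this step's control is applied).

(exact arithmetic carried between steps; '≈' marks a value shown rounded to 6 d.p. or computed from one; I and e_prev carry over from the previous line; the table rounds u and y to 3 d.p., halves away from zero)
n=0: y=0, sp=-2, e=sp−y=-2; I=-2, D=e−e_prev=-2; u=3/4·(-2)+0·(-2)+1/4·(-2)=-2; next y=3/10·0+1/4·(-2)=-0.5
n=1: y=-0.5, sp=-2, e=sp−y=-1.5; I=-3.5, D=e−e_prev=0.5; u=3/4·(-1.5)+0·(-3.5)+1/4·0.5=-1; next y=3/10·(-0.5)+1/4·(-1)=-0.4
n=2: y=-0.4, sp=-2, e=sp−y=-1.6; I=-5.1, D=e−e_prev=-0.1; u=3/4·(-1.6)+0·(-5.1)+1/4·(-0.1)=-1.225; next y=3/10·(-0.4)+1/4·(-1.225)=-0.42625
n=3: y=-0.42625, sp=-2, e=sp−y=-1.57375; I=-6.67375, D=e−e_prev=0.02625; u=3/4·(-1.57375)+0·(-6.67375)+1/4·0.02625=-1.17375; next y=3/10·(-0.42625)+1/4·(-1.17375)≈-0.421313
n=4: y≈-0.421313, sp=5, e=sp−y≈5.421313; I≈-1.252438, D=e−e_prev≈6.995063; u=3/4·5.421313+0·(-1.252438)+1/4·6.995063≈5.81475; next y=3/10·(-0.421313)+1/4·5.81475≈1.327294
n=5: y≈1.327294, sp=5, e=sp−y≈3.672706; I≈2.420269, D=e−e_prev≈-1.748606; u=3/4·3.672706+0·2.420269+1/4·(-1.748606)≈2.317378; next y=3/10·1.327294+1/4·2.317378≈0.977533
n=6: y≈0.977533, sp=5, e=sp−y≈4.022467; I≈6.442736, D=e−e_prev≈0.349761; u=3/4·4.022467+0·6.442736+1/4·0.349761≈3.104291; next y=3/10·0.977533+1/4·3.104291≈1.069332
n=7: y≈1.069332, sp=2, e=sp−y≈0.930668; I≈7.373404, D=e−e_prev≈-3.091800; u=3/4·0.930668+0·7.373404+1/4·(-3.091800)≈-0.074949; next y=3/10·1.069332+1/4·(-0.074949)≈0.302062
n=8: y≈0.302062, sp=2, e=sp−y≈1.697938; I≈9.071341, D=e−e_prev≈0.767270; u=3/4·1.697938+0·9.071341+1/4·0.767270≈1.465271; next y=3/10·0.302062+1/4·1.465271≈0.456936
n=9: y≈0.456936, sp=2, e=sp−y≈1.543064; I≈10.614405, D=e−e_prev≈-0.154874; u=3/4·1.543064+0·10.614405+1/4·(-0.154874)≈1.118579; next y=3/10·0.456936+1/4·1.118579≈0.416726

0 -2 -2.000 0.000
1 -2 -1.000 -0.500
2 -2 -1.225 -0.400
3 -2 -1.174 -0.426
4 5 5.815 -0.421
5 5 2.317 1.327
6 5 3.104 0.978
7 2 -0.075 1.069
8 2 1.465 0.302
9 2 1.119 0.457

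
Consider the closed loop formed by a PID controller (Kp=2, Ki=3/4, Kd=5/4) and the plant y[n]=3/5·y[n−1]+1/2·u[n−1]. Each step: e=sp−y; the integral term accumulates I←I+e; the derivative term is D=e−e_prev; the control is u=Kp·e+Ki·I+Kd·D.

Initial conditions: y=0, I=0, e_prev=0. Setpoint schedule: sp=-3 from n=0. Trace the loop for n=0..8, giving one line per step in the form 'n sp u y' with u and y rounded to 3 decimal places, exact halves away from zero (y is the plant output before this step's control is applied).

(exact arithmetic carried between steps; '≈' marks a value shown rounded to 6 d.p. or computed from one; I and e_prev carry over from the previous line; the table rounds u and y to 3 d.p., halves away from zero)
n=0: y=0, sp=-3, e=sp−y=-3; I=-3, D=e−e_prev=-3; u=2·(-3)+3/4·(-3)+5/4·(-3)=-12; next y=3/5·0+1/2·(-12)=-6
n=1: y=-6, sp=-3, e=sp−y=3; I=0, D=e−e_prev=6; u=2·3+3/4·0+5/4·6=13.5; next y=3/5·(-6)+1/2·13.5=3.15
n=2: y=3.15, sp=-3, e=sp−y=-6.15; I=-6.15, D=e−e_prev=-9.15; u=2·(-6.15)+3/4·(-6.15)+5/4·(-9.15)=-28.35; next y=3/5·3.15+1/2·(-28.35)=-12.285
n=3: y=-12.285, sp=-3, e=sp−y=9.285; I=3.135, D=e−e_prev=15.435; u=2·9.285+3/4·3.135+5/4·15.435=40.215; next y=3/5·(-12.285)+1/2·40.215=12.7365
n=4: y=12.7365, sp=-3, e=sp−y=-15.7365; I=-12.6015, D=e−e_prev=-25.0215; u=2·(-15.7365)+3/4·(-12.6015)+5/4·(-25.0215)=-72.201; next y=3/5·12.7365+1/2·(-72.201)=-28.4586
n=5: y=-28.4586, sp=-3, e=sp−y=25.4586; I=12.8571, D=e−e_prev=41.1951; u=2·25.4586+3/4·12.8571+5/4·41.1951=112.0539; next y=3/5·(-28.4586)+1/2·112.0539=38.95179
n=6: y=38.95179, sp=-3, e=sp−y=-41.95179; I=-29.09469, D=e−e_prev=-67.41039; u=2·(-41.95179)+3/4·(-29.09469)+5/4·(-67.41039)=-189.987585; next y=3/5·38.95179+1/2·(-189.987585)≈-71.622719
n=7: y≈-71.622719, sp=-3, e=sp−y≈68.622719; I≈39.528029, D=e−e_prev≈110.574509; u=2·68.622719+3/4·39.528029+5/4·110.574509≈305.109594; next y=3/5·(-71.622719)+1/2·305.109594≈109.581166
n=8: y≈109.581166, sp=-3, e=sp−y≈-112.581166; I≈-73.053137, D=e−e_prev≈-181.203884; u=2·(-112.581166)+3/4·(-73.053137)+5/4·(-181.203884)≈-506.457040; next y=3/5·109.581166+1/2·(-506.457040)≈-187.479821

0 -3 -12.000 0.000
1 -3 13.500 -6.000
2 -3 -28.350 3.150
3 -3 40.215 -12.285
4 -3 -72.201 12.737
5 -3 112.054 -28.459
6 -3 -189.988 38.952
7 -3 305.110 -71.623
8 -3 -506.457 109.581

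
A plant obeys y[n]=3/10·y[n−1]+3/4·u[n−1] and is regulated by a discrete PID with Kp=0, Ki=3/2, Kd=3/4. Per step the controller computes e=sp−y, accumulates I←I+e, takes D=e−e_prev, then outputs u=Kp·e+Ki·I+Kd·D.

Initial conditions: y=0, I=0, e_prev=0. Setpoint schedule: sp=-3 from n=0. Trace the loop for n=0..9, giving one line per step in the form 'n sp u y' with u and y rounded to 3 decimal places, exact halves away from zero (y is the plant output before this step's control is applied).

0 -3 -6.750 0.000
1 -3 2.391 -5.063
2 -3 -10.320 0.274
3 -3 6.618 -7.658
4 -3 -15.573 2.666
5 -3 14.150 -10.880
6 -3 -25.204 7.348
7 -3 27.050 -16.698
8 -3 -42.384 15.278
9 -3 49.767 -27.205

(exact arithmetic carried between steps; '≈' marks a value shown rounded to 6 d.p. or computed from one; I and e_prev carry over from the previous line; the table rounds u and y to 3 d.p., halves away from zero)
n=0: y=0, sp=-3, e=sp−y=-3; I=-3, D=e−e_prev=-3; u=0·(-3)+3/2·(-3)+3/4·(-3)=-6.75; next y=3/10·0+3/4·(-6.75)=-5.0625
n=1: y=-5.0625, sp=-3, e=sp−y=2.0625; I=-0.9375, D=e−e_prev=5.0625; u=0·2.0625+3/2·(-0.9375)+3/4·5.0625=2.390625; next y=3/10·(-5.0625)+3/4·2.390625≈0.274219
n=2: y≈0.274219, sp=-3, e=sp−y≈-3.274219; I≈-4.211719, D=e−e_prev≈-5.336719; u=0·(-3.274219)+3/2·(-4.211719)+3/4·(-5.336719)≈-10.320117; next y=3/10·0.274219+3/4·(-10.320117)≈-7.657822
n=3: y≈-7.657822, sp=-3, e=sp−y≈4.657822; I≈0.446104, D=e−e_prev≈7.932041; u=0·4.657822+3/2·0.446104+3/4·7.932041≈6.618186; next y=3/10·(-7.657822)+3/4·6.618186≈2.666293
n=4: y≈2.666293, sp=-3, e=sp−y≈-5.666293; I≈-5.220189, D=e−e_prev≈-10.324115; u=0·(-5.666293)+3/2·(-5.220189)+3/4·(-10.324115)≈-15.573370; next y=3/10·2.666293+3/4·(-15.573370)≈-10.880140
n=5: y≈-10.880140, sp=-3, e=sp−y≈7.880140; I≈2.659951, D=e−e_prev≈13.546433; u=0·7.880140+3/2·2.659951+3/4·13.546433≈14.149750; next y=3/10·(-10.880140)+3/4·14.149750≈7.348271
n=6: y≈7.348271, sp=-3, e=sp−y≈-10.348271; I≈-7.688320, D=e−e_prev≈-18.228411; u=0·(-10.348271)+3/2·(-7.688320)+3/4·(-18.228411)≈-25.203788; next y=3/10·7.348271+3/4·(-25.203788)≈-16.698360
n=7: y≈-16.698360, sp=-3, e=sp−y≈13.698360; I≈6.010040, D=e−e_prev≈24.046631; u=0·13.698360+3/2·6.010040+3/4·24.046631≈27.050033; next y=3/10·(-16.698360)+3/4·27.050033≈15.278017
n=8: y≈15.278017, sp=-3, e=sp−y≈-18.278017; I≈-12.267977, D=e−e_prev≈-31.976377; u=0·(-18.278017)+3/2·(-12.267977)+3/4·(-31.976377)≈-42.384248; next y=3/10·15.278017+3/4·(-42.384248)≈-27.204781
n=9: y≈-27.204781, sp=-3, e=sp−y≈24.204781; I≈11.936804, D=e−e_prev≈42.482798; u=0·24.204781+3/2·11.936804+3/4·42.482798≈49.767304; next y=3/10·(-27.204781)+3/4·49.767304≈29.164044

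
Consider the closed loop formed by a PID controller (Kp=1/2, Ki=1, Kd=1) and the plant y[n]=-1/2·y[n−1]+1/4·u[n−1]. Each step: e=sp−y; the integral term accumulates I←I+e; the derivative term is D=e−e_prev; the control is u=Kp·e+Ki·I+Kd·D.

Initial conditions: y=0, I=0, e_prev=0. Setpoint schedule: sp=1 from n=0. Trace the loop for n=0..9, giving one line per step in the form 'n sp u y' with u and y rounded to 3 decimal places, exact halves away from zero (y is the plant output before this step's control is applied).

(exact arithmetic carried between steps; '≈' marks a value shown rounded to 6 d.p. or computed from one; I and e_prev carry over from the previous line; the table rounds u and y to 3 d.p., halves away from zero)
n=0: y=0, sp=1, e=sp−y=1; I=1, D=e−e_prev=1; u=1/2·1+1·1+1·1=2.5; next y=-1/2·0+1/4·2.5=0.625
n=1: y=0.625, sp=1, e=sp−y=0.375; I=1.375, D=e−e_prev=-0.625; u=1/2·0.375+1·1.375+1·(-0.625)=0.9375; next y=-1/2·0.625+1/4·0.9375=-0.078125
n=2: y=-0.078125, sp=1, e=sp−y=1.078125; I=2.453125, D=e−e_prev=0.703125; u=1/2·1.078125+1·2.453125+1·0.703125≈3.695313; next y=-1/2·(-0.078125)+1/4·3.695313≈0.962891
n=3: y≈0.962891, sp=1, e=sp−y≈0.037109; I≈2.490234, D=e−e_prev≈-1.041016; u=1/2·0.037109+1·2.490234+1·(-1.041016)≈1.467773; next y=-1/2·0.962891+1/4·1.467773≈-0.114502
n=4: y≈-0.114502, sp=1, e=sp−y≈1.114502; I≈3.604736, D=e−e_prev≈1.077393; u=1/2·1.114502+1·3.604736+1·1.077393≈5.239380; next y=-1/2·(-0.114502)+1/4·5.239380≈1.367096
n=5: y≈1.367096, sp=1, e=sp−y≈-0.367096; I≈3.237640, D=e−e_prev≈-1.481598; u=1/2·(-0.367096)+1·3.237640+1·(-1.481598)≈1.572495; next y=-1/2·1.367096+1/4·1.572495≈-0.290424
n=6: y≈-0.290424, sp=1, e=sp−y≈1.290424; I≈4.528065, D=e−e_prev≈1.657520; u=1/2·1.290424+1·4.528065+1·1.657520≈6.830797; next y=-1/2·(-0.290424)+1/4·6.830797≈1.852911
n=7: y≈1.852911, sp=1, e=sp−y≈-0.852911; I≈3.675153, D=e−e_prev≈-2.143336; u=1/2·(-0.852911)+1·3.675153+1·(-2.143336)≈1.105362; next y=-1/2·1.852911+1/4·1.105362≈-0.650115
n=8: y≈-0.650115, sp=1, e=sp−y≈1.650115; I≈5.325269, D=e−e_prev≈2.503027; u=1/2·1.650115+1·5.325269+1·2.503027≈8.653353; next y=-1/2·(-0.650115)+1/4·8.653353≈2.488396
n=9: y≈2.488396, sp=1, e=sp−y≈-1.488396; I≈3.836873, D=e−e_prev≈-3.138511; u=1/2·(-1.488396)+1·3.836873+1·(-3.138511)≈-0.045837; next y=-1/2·2.488396+1/4·(-0.045837)≈-1.255657

0 1 2.500 0.000
1 1 0.938 0.625
2 1 3.695 -0.078
3 1 1.468 0.963
4 1 5.239 -0.115
5 1 1.572 1.367
6 1 6.831 -0.290
7 1 1.105 1.853
8 1 8.653 -0.650
9 1 -0.046 2.488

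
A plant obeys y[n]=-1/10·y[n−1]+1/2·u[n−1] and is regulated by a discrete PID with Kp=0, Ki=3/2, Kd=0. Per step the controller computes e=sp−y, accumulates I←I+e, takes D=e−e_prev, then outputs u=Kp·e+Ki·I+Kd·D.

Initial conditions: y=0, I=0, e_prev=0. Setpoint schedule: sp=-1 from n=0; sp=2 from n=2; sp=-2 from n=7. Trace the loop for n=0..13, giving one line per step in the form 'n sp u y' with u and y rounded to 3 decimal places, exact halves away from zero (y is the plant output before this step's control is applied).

0 -1 -1.500 0.000
1 -1 -1.875 -0.750
2 2 2.419 -0.863
3 2 3.475 1.296
4 2 4.063 1.608
5 2 4.257 1.871
6 2 4.345 1.941
7 -2 -1.623 1.978
8 -2 -3.109 -1.009
9 -2 -3.929 -1.454
10 -2 -4.200 -1.819
11 -2 -4.323 -1.918
12 -2 -4.368 -1.970
13 -2 -4.388 -1.987

(exact arithmetic carried between steps; '≈' marks a value shown rounded to 6 d.p. or computed from one; I and e_prev carry over from the previous line; the table rounds u and y to 3 d.p., halves away from zero)
n=0: y=0, sp=-1, e=sp−y=-1; I=-1, D=e−e_prev=-1; u=0·(-1)+3/2·(-1)+0·(-1)=-1.5; next y=-1/10·0+1/2·(-1.5)=-0.75
n=1: y=-0.75, sp=-1, e=sp−y=-0.25; I=-1.25, D=e−e_prev=0.75; u=0·(-0.25)+3/2·(-1.25)+0·0.75=-1.875; next y=-1/10·(-0.75)+1/2·(-1.875)=-0.8625
n=2: y=-0.8625, sp=2, e=sp−y=2.8625; I=1.6125, D=e−e_prev=3.1125; u=0·2.8625+3/2·1.6125+0·3.1125=2.41875; next y=-1/10·(-0.8625)+1/2·2.41875=1.295625
n=3: y=1.295625, sp=2, e=sp−y=0.704375; I=2.316875, D=e−e_prev=-2.158125; u=0·0.704375+3/2·2.316875+0·(-2.158125)≈3.475313; next y=-1/10·1.295625+1/2·3.475313≈1.608094
n=4: y≈1.608094, sp=2, e=sp−y≈0.391906; I≈2.708781, D=e−e_prev≈-0.312469; u=0·0.391906+3/2·2.708781+0·(-0.312469)≈4.063172; next y=-1/10·1.608094+1/2·4.063172≈1.870777
n=5: y≈1.870777, sp=2, e=sp−y≈0.129223; I≈2.838005, D=e−e_prev≈-0.262683; u=0·0.129223+3/2·2.838005+0·(-0.262683)≈4.257007; next y=-1/10·1.870777+1/2·4.257007≈1.941426
n=6: y≈1.941426, sp=2, e=sp−y≈0.058574; I≈2.896579, D=e−e_prev≈-0.070649; u=0·0.058574+3/2·2.896579+0·(-0.070649)≈4.344868; next y=-1/10·1.941426+1/2·4.344868≈1.978292
n=7: y≈1.978292, sp=-2, e=sp−y≈-3.978292; I≈-1.081713, D=e−e_prev≈-4.036866; u=0·(-3.978292)+3/2·(-1.081713)+0·(-4.036866)≈-1.622569; next y=-1/10·1.978292+1/2·(-1.622569)≈-1.009114
n=8: y≈-1.009114, sp=-2, e=sp−y≈-0.990886; I≈-2.072599, D=e−e_prev≈2.987405; u=0·(-0.990886)+3/2·(-2.072599)+0·2.987405≈-3.108899; next y=-1/10·(-1.009114)+1/2·(-3.108899)≈-1.453538
n=9: y≈-1.453538, sp=-2, e=sp−y≈-0.546462; I≈-2.619061, D=e−e_prev≈0.444424; u=0·(-0.546462)+3/2·(-2.619061)+0·0.444424≈-3.928592; next y=-1/10·(-1.453538)+1/2·(-3.928592)≈-1.818942
n=10: y≈-1.818942, sp=-2, e=sp−y≈-0.181058; I≈-2.800119, D=e−e_prev≈0.365404; u=0·(-0.181058)+3/2·(-2.800119)+0·0.365404≈-4.200179; next y=-1/10·(-1.818942)+1/2·(-4.200179)≈-1.918195
n=11: y≈-1.918195, sp=-2, e=sp−y≈-0.081805; I≈-2.881924, D=e−e_prev≈0.099253; u=0·(-0.081805)+3/2·(-2.881924)+0·0.099253≈-4.322886; next y=-1/10·(-1.918195)+1/2·(-4.322886)≈-1.969623
n=12: y≈-1.969623, sp=-2, e=sp−y≈-0.030377; I≈-2.912301, D=e−e_prev≈0.051428; u=0·(-0.030377)+3/2·(-2.912301)+0·0.051428≈-4.368451; next y=-1/10·(-1.969623)+1/2·(-4.368451)≈-1.987263
n=13: y≈-1.987263, sp=-2, e=sp−y≈-0.012737; I≈-2.925037, D=e−e_prev≈0.017640; u=0·(-0.012737)+3/2·(-2.925037)+0·0.017640≈-4.387556; next y=-1/10·(-1.987263)+1/2·(-4.387556)≈-1.995052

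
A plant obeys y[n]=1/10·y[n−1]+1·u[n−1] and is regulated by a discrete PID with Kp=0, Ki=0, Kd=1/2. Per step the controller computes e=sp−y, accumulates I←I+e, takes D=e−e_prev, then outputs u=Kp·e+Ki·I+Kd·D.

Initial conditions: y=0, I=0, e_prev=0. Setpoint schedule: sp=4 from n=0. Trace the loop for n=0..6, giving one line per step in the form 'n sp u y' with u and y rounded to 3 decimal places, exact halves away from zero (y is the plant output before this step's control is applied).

(exact arithmetic carried between steps; '≈' marks a value shown rounded to 6 d.p. or computed from one; I and e_prev carry over from the previous line; the table rounds u and y to 3 d.p., halves away from zero)
n=0: y=0, sp=4, e=sp−y=4; I=4, D=e−e_prev=4; u=0·4+0·4+1/2·4=2; next y=1/10·0+1·2=2
n=1: y=2, sp=4, e=sp−y=2; I=6, D=e−e_prev=-2; u=0·2+0·6+1/2·(-2)=-1; next y=1/10·2+1·(-1)=-0.8
n=2: y=-0.8, sp=4, e=sp−y=4.8; I=10.8, D=e−e_prev=2.8; u=0·4.8+0·10.8+1/2·2.8=1.4; next y=1/10·(-0.8)+1·1.4=1.32
n=3: y=1.32, sp=4, e=sp−y=2.68; I=13.48, D=e−e_prev=-2.12; u=0·2.68+0·13.48+1/2·(-2.12)=-1.06; next y=1/10·1.32+1·(-1.06)=-0.928
n=4: y=-0.928, sp=4, e=sp−y=4.928; I=18.408, D=e−e_prev=2.248; u=0·4.928+0·18.408+1/2·2.248=1.124; next y=1/10·(-0.928)+1·1.124=1.0312
n=5: y=1.0312, sp=4, e=sp−y=2.9688; I=21.3768, D=e−e_prev=-1.9592; u=0·2.9688+0·21.3768+1/2·(-1.9592)=-0.9796; next y=1/10·1.0312+1·(-0.9796)=-0.87648
n=6: y=-0.87648, sp=4, e=sp−y=4.87648; I=26.25328, D=e−e_prev=1.90768; u=0·4.87648+0·26.25328+1/2·1.90768=0.95384; next y=1/10·(-0.87648)+1·0.95384=0.866192

0 4 2.000 0.000
1 4 -1.000 2.000
2 4 1.400 -0.800
3 4 -1.060 1.320
4 4 1.124 -0.928
5 4 -0.980 1.031
6 4 0.954 -0.876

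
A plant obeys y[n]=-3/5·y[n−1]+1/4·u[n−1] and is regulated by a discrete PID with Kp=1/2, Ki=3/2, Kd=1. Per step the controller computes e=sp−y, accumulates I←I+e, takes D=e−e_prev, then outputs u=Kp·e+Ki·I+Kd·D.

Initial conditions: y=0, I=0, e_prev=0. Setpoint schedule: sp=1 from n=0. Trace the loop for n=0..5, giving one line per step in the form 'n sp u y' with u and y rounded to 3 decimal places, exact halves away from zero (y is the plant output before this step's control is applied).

(exact arithmetic carried between steps; '≈' marks a value shown rounded to 6 d.p. or computed from one; I and e_prev carry over from the previous line; the table rounds u and y to 3 d.p., halves away from zero)
n=0: y=0, sp=1, e=sp−y=1; I=1, D=e−e_prev=1; u=1/2·1+3/2·1+1·1=3; next y=-3/5·0+1/4·3=0.75
n=1: y=0.75, sp=1, e=sp−y=0.25; I=1.25, D=e−e_prev=-0.75; u=1/2·0.25+3/2·1.25+1·(-0.75)=1.25; next y=-3/5·0.75+1/4·1.25=-0.1375
n=2: y=-0.1375, sp=1, e=sp−y=1.1375; I=2.3875, D=e−e_prev=0.8875; u=1/2·1.1375+3/2·2.3875+1·0.8875=5.0375; next y=-3/5·(-0.1375)+1/4·5.0375=1.341875
n=3: y=1.341875, sp=1, e=sp−y=-0.341875; I=2.045625, D=e−e_prev=-1.479375; u=1/2·(-0.341875)+3/2·2.045625+1·(-1.479375)=1.418125; next y=-3/5·1.341875+1/4·1.418125≈-0.450594
n=4: y≈-0.450594, sp=1, e=sp−y≈1.450594; I≈3.496219, D=e−e_prev≈1.792469; u=1/2·1.450594+3/2·3.496219+1·1.792469≈7.762094; next y=-3/5·(-0.450594)+1/4·7.762094≈2.210880
n=5: y≈2.210880, sp=1, e=sp−y≈-1.210880; I≈2.285339, D=e−e_prev≈-2.661473; u=1/2·(-1.210880)+3/2·2.285339+1·(-2.661473)≈0.161095; next y=-3/5·2.210880+1/4·0.161095≈-1.286254

0 1 3.000 0.000
1 1 1.250 0.750
2 1 5.038 -0.138
3 1 1.418 1.342
4 1 7.762 -0.451
5 1 0.161 2.211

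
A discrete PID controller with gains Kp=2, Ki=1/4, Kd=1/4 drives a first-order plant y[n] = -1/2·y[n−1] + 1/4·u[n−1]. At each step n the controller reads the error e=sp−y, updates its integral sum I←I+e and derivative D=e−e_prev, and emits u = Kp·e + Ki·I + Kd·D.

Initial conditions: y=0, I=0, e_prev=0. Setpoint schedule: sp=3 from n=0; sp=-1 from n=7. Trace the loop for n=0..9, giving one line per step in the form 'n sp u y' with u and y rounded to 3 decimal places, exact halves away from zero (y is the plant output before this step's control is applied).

(exact arithmetic carried between steps; '≈' marks a value shown rounded to 6 d.p. or computed from one; I and e_prev carry over from the previous line; the table rounds u and y to 3 d.p., halves away from zero)
n=0: y=0, sp=3, e=sp−y=3; I=3, D=e−e_prev=3; u=2·3+1/4·3+1/4·3=7.5; next y=-1/2·0+1/4·7.5=1.875
n=1: y=1.875, sp=3, e=sp−y=1.125; I=4.125, D=e−e_prev=-1.875; u=2·1.125+1/4·4.125+1/4·(-1.875)=2.8125; next y=-1/2·1.875+1/4·2.8125=-0.234375
n=2: y=-0.234375, sp=3, e=sp−y=3.234375; I=7.359375, D=e−e_prev=2.109375; u=2·3.234375+1/4·7.359375+1/4·2.109375≈8.835938; next y=-1/2·(-0.234375)+1/4·8.835938≈2.326172
n=3: y≈2.326172, sp=3, e=sp−y≈0.673828; I≈8.033203, D=e−e_prev≈-2.560547; u=2·0.673828+1/4·8.033203+1/4·(-2.560547)≈2.715820; next y=-1/2·2.326172+1/4·2.715820≈-0.484131
n=4: y≈-0.484131, sp=3, e=sp−y≈3.484131; I≈11.517334, D=e−e_prev≈2.810303; u=2·3.484131+1/4·11.517334+1/4·2.810303≈10.550171; next y=-1/2·(-0.484131)+1/4·10.550171≈2.879608
n=5: y≈2.879608, sp=3, e=sp−y≈0.120392; I≈11.637726, D=e−e_prev≈-3.363739; u=2·0.120392+1/4·11.637726+1/4·(-3.363739)≈2.309280; next y=-1/2·2.879608+1/4·2.309280≈-0.862484
n=6: y≈-0.862484, sp=3, e=sp−y≈3.862484; I≈15.500210, D=e−e_prev≈3.742092; u=2·3.862484+1/4·15.500210+1/4·3.742092≈12.535543; next y=-1/2·(-0.862484)+1/4·12.535543≈3.565128
n=7: y≈3.565128, sp=-1, e=sp−y≈-4.565128; I≈10.935082, D=e−e_prev≈-8.427612; u=2·(-4.565128)+1/4·10.935082+1/4·(-8.427612)≈-8.503388; next y=-1/2·3.565128+1/4·(-8.503388)≈-3.908411
n=8: y≈-3.908411, sp=-1, e=sp−y≈2.908411; I≈13.843493, D=e−e_prev≈7.473539; u=2·2.908411+1/4·13.843493+1/4·7.473539≈11.146080; next y=-1/2·(-3.908411)+1/4·11.146080≈4.740725
n=9: y≈4.740725, sp=-1, e=sp−y≈-5.740725; I≈8.102767, D=e−e_prev≈-8.649136; u=2·(-5.740725)+1/4·8.102767+1/4·(-8.649136)≈-11.618043; next y=-1/2·4.740725+1/4·(-11.618043)≈-5.274874

0 3 7.500 0.000
1 3 2.813 1.875
2 3 8.836 -0.234
3 3 2.716 2.326
4 3 10.550 -0.484
5 3 2.309 2.880
6 3 12.536 -0.862
7 -1 -8.503 3.565
8 -1 11.146 -3.908
9 -1 -11.618 4.741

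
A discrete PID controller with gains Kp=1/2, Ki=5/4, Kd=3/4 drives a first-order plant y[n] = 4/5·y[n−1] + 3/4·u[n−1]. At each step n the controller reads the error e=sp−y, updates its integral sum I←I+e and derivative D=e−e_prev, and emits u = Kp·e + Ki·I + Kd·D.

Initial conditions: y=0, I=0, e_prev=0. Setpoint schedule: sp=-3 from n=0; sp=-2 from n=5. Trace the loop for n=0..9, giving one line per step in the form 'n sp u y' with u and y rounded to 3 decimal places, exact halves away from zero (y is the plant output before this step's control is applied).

0 -3 -7.500 0.000
1 -3 5.063 -5.625
2 -3 -8.180 -0.703
3 -3 7.626 -6.697
4 -3 -9.895 0.362
5 -2 12.431 -7.132
6 -2 -14.399 3.618
7 -2 15.448 -7.905
8 -2 -18.730 5.262
9 -2 19.818 -9.838

(exact arithmetic carried between steps; '≈' marks a value shown rounded to 6 d.p. or computed from one; I and e_prev carry over from the previous line; the table rounds u and y to 3 d.p., halves away from zero)
n=0: y=0, sp=-3, e=sp−y=-3; I=-3, D=e−e_prev=-3; u=1/2·(-3)+5/4·(-3)+3/4·(-3)=-7.5; next y=4/5·0+3/4·(-7.5)=-5.625
n=1: y=-5.625, sp=-3, e=sp−y=2.625; I=-0.375, D=e−e_prev=5.625; u=1/2·2.625+5/4·(-0.375)+3/4·5.625=5.0625; next y=4/5·(-5.625)+3/4·5.0625=-0.703125
n=2: y=-0.703125, sp=-3, e=sp−y=-2.296875; I=-2.671875, D=e−e_prev=-4.921875; u=1/2·(-2.296875)+5/4·(-2.671875)+3/4·(-4.921875)≈-8.179688; next y=4/5·(-0.703125)+3/4·(-8.179688)≈-6.697266
n=3: y≈-6.697266, sp=-3, e=sp−y≈3.697266; I≈1.025391, D=e−e_prev≈5.994141; u=1/2·3.697266+5/4·1.025391+3/4·5.994141≈7.625977; next y=4/5·(-6.697266)+3/4·7.625977≈0.361670
n=4: y≈0.361670, sp=-3, e=sp−y≈-3.361670; I≈-2.336279, D=e−e_prev≈-7.058936; u=1/2·(-3.361670)+5/4·(-2.336279)+3/4·(-7.058936)≈-9.895386; next y=4/5·0.361670+3/4·(-9.895386)≈-7.132203
n=5: y≈-7.132203, sp=-2, e=sp−y≈5.132203; I≈2.795924, D=e−e_prev≈8.493873; u=1/2·5.132203+5/4·2.795924+3/4·8.493873≈12.431412; next y=4/5·(-7.132203)+3/4·12.431412≈3.617796
n=6: y≈3.617796, sp=-2, e=sp−y≈-5.617796; I≈-2.821872, D=e−e_prev≈-10.749999; u=1/2·(-5.617796)+5/4·(-2.821872)+3/4·(-10.749999)≈-14.398738; next y=4/5·3.617796+3/4·(-14.398738)≈-7.904816
n=7: y≈-7.904816, sp=-2, e=sp−y≈5.904816; I≈3.082944, D=e−e_prev≈11.522613; u=1/2·5.904816+5/4·3.082944+3/4·11.522613≈15.448048; next y=4/5·(-7.904816)+3/4·15.448048≈5.262183
n=8: y≈5.262183, sp=-2, e=sp−y≈-7.262183; I≈-4.179239, D=e−e_prev≈-13.166999; u=1/2·(-7.262183)+5/4·(-4.179239)+3/4·(-13.166999)≈-18.730389; next y=4/5·5.262183+3/4·(-18.730389)≈-9.838046
n=9: y≈-9.838046, sp=-2, e=sp−y≈7.838046; I≈3.658807, D=e−e_prev≈15.100228; u=1/2·7.838046+5/4·3.658807+3/4·15.100228≈19.817703; next y=4/5·(-9.838046)+3/4·19.817703≈6.992841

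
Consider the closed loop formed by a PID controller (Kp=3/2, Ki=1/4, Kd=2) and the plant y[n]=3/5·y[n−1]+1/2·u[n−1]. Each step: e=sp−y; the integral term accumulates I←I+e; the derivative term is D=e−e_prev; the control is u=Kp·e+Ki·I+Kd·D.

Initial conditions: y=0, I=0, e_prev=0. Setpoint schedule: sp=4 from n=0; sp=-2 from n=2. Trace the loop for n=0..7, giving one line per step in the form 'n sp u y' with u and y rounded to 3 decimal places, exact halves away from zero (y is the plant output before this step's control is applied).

0 4 15.000 0.000
1 4 -20.125 7.500
2 -2 20.484 -5.563
3 -2 -39.502 6.905
4 -2 67.629 -15.608
5 -2 -124.212 24.450
6 -2 218.863 -47.436
7 -2 -395.072 80.970

(exact arithmetic carried between steps; '≈' marks a value shown rounded to 6 d.p. or computed from one; I and e_prev carry over from the previous line; the table rounds u and y to 3 d.p., halves away from zero)
n=0: y=0, sp=4, e=sp−y=4; I=4, D=e−e_prev=4; u=3/2·4+1/4·4+2·4=15; next y=3/5·0+1/2·15=7.5
n=1: y=7.5, sp=4, e=sp−y=-3.5; I=0.5, D=e−e_prev=-7.5; u=3/2·(-3.5)+1/4·0.5+2·(-7.5)=-20.125; next y=3/5·7.5+1/2·(-20.125)=-5.5625
n=2: y=-5.5625, sp=-2, e=sp−y=3.5625; I=4.0625, D=e−e_prev=7.0625; u=3/2·3.5625+1/4·4.0625+2·7.0625=20.484375; next y=3/5·(-5.5625)+1/2·20.484375≈6.904688
n=3: y≈6.904688, sp=-2, e=sp−y≈-8.904688; I≈-4.842188, D=e−e_prev≈-12.467188; u=3/2·(-8.904688)+1/4·(-4.842188)+2·(-12.467188)≈-39.501953; next y=3/5·6.904688+1/2·(-39.501953)≈-15.608164
n=4: y≈-15.608164, sp=-2, e=sp−y≈13.608164; I≈8.765977, D=e−e_prev≈22.512852; u=3/2·13.608164+1/4·8.765977+2·22.512852≈67.629443; next y=3/5·(-15.608164)+1/2·67.629443≈24.449823
n=5: y≈24.449823, sp=-2, e=sp−y≈-26.449823; I≈-17.683847, D=e−e_prev≈-40.057987; u=3/2·(-26.449823)+1/4·(-17.683847)+2·(-40.057987)≈-124.211671; next y=3/5·24.449823+1/2·(-124.211671)≈-47.435942
n=6: y≈-47.435942, sp=-2, e=sp−y≈45.435942; I≈27.752095, D=e−e_prev≈71.885765; u=3/2·45.435942+1/4·27.752095+2·71.885765≈218.863466; next y=3/5·(-47.435942)+1/2·218.863466≈80.970168
n=7: y≈80.970168, sp=-2, e=sp−y≈-82.970168; I≈-55.218073, D=e−e_prev≈-128.406110; u=3/2·(-82.970168)+1/4·(-55.218073)+2·(-128.406110)≈-395.071989; next y=3/5·80.970168+1/2·(-395.071989)≈-148.953894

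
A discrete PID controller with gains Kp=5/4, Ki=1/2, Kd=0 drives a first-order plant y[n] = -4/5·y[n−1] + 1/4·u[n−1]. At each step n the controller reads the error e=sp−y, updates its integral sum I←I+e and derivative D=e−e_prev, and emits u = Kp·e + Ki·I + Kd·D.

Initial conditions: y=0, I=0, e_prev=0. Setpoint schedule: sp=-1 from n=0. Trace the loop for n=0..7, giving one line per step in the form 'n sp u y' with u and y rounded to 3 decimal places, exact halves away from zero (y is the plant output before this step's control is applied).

(exact arithmetic carried between steps; '≈' marks a value shown rounded to 6 d.p. or computed from one; I and e_prev carry over from the previous line; the table rounds u and y to 3 d.p., halves away from zero)
n=0: y=0, sp=-1, e=sp−y=-1; I=-1, D=e−e_prev=-1; u=5/4·(-1)+1/2·(-1)+0·(-1)=-1.75; next y=-4/5·0+1/4·(-1.75)=-0.4375
n=1: y=-0.4375, sp=-1, e=sp−y=-0.5625; I=-1.5625, D=e−e_prev=0.4375; u=5/4·(-0.5625)+1/2·(-1.5625)+0·0.4375=-1.484375; next y=-4/5·(-0.4375)+1/4·(-1.484375)≈-0.021094
n=2: y≈-0.021094, sp=-1, e=sp−y≈-0.978906; I≈-2.541406, D=e−e_prev≈-0.416406; u=5/4·(-0.978906)+1/2·(-2.541406)+0·(-0.416406)≈-2.494336; next y=-4/5·(-0.021094)+1/4·(-2.494336)≈-0.606709
n=3: y≈-0.606709, sp=-1, e=sp−y≈-0.393291; I≈-2.934697, D=e−e_prev≈0.585615; u=5/4·(-0.393291)+1/2·(-2.934697)+0·0.585615≈-1.958962; next y=-4/5·(-0.606709)+1/4·(-1.958962)≈-0.004373
n=4: y≈-0.004373, sp=-1, e=sp−y≈-0.995627; I≈-3.930324, D=e−e_prev≈-0.602336; u=5/4·(-0.995627)+1/2·(-3.930324)+0·(-0.602336)≈-3.209695; next y=-4/5·(-0.004373)+1/4·(-3.209695)≈-0.798925
n=5: y≈-0.798925, sp=-1, e=sp−y≈-0.201075; I≈-4.131399, D=e−e_prev≈0.794552; u=5/4·(-0.201075)+1/2·(-4.131399)+0·0.794552≈-2.317043; next y=-4/5·(-0.798925)+1/4·(-2.317043)≈0.059879
n=6: y≈0.059879, sp=-1, e=sp−y≈-1.059879; I≈-5.191278, D=e−e_prev≈-0.858804; u=5/4·(-1.059879)+1/2·(-5.191278)+0·(-0.858804)≈-3.920488; next y=-4/5·0.059879+1/4·(-3.920488)≈-1.028025
n=7: y≈-1.028025, sp=-1, e=sp−y≈0.028025; I≈-5.163253, D=e−e_prev≈1.087905; u=5/4·0.028025+1/2·(-5.163253)+0·1.087905≈-2.546594; next y=-4/5·(-1.028025)+1/4·(-2.546594)≈0.185772

0 -1 -1.750 0.000
1 -1 -1.484 -0.438
2 -1 -2.494 -0.021
3 -1 -1.959 -0.607
4 -1 -3.210 -0.004
5 -1 -2.317 -0.799
6 -1 -3.920 0.060
7 -1 -2.547 -1.028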